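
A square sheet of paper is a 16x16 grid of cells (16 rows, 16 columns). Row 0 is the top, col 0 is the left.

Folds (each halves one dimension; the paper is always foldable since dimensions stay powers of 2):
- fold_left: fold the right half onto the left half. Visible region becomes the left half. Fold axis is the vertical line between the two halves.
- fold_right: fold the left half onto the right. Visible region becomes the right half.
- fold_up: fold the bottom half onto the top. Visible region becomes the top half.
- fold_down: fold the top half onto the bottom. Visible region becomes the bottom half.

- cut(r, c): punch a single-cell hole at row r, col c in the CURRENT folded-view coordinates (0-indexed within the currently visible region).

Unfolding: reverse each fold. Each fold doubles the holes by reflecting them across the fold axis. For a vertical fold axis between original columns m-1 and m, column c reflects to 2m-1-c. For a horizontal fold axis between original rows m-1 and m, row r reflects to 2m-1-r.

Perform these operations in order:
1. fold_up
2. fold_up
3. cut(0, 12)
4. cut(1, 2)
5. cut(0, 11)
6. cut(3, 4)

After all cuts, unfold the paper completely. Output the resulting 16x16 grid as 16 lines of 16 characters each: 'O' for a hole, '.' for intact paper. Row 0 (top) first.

Op 1 fold_up: fold axis h@8; visible region now rows[0,8) x cols[0,16) = 8x16
Op 2 fold_up: fold axis h@4; visible region now rows[0,4) x cols[0,16) = 4x16
Op 3 cut(0, 12): punch at orig (0,12); cuts so far [(0, 12)]; region rows[0,4) x cols[0,16) = 4x16
Op 4 cut(1, 2): punch at orig (1,2); cuts so far [(0, 12), (1, 2)]; region rows[0,4) x cols[0,16) = 4x16
Op 5 cut(0, 11): punch at orig (0,11); cuts so far [(0, 11), (0, 12), (1, 2)]; region rows[0,4) x cols[0,16) = 4x16
Op 6 cut(3, 4): punch at orig (3,4); cuts so far [(0, 11), (0, 12), (1, 2), (3, 4)]; region rows[0,4) x cols[0,16) = 4x16
Unfold 1 (reflect across h@4): 8 holes -> [(0, 11), (0, 12), (1, 2), (3, 4), (4, 4), (6, 2), (7, 11), (7, 12)]
Unfold 2 (reflect across h@8): 16 holes -> [(0, 11), (0, 12), (1, 2), (3, 4), (4, 4), (6, 2), (7, 11), (7, 12), (8, 11), (8, 12), (9, 2), (11, 4), (12, 4), (14, 2), (15, 11), (15, 12)]

Answer: ...........OO...
..O.............
................
....O...........
....O...........
................
..O.............
...........OO...
...........OO...
..O.............
................
....O...........
....O...........
................
..O.............
...........OO...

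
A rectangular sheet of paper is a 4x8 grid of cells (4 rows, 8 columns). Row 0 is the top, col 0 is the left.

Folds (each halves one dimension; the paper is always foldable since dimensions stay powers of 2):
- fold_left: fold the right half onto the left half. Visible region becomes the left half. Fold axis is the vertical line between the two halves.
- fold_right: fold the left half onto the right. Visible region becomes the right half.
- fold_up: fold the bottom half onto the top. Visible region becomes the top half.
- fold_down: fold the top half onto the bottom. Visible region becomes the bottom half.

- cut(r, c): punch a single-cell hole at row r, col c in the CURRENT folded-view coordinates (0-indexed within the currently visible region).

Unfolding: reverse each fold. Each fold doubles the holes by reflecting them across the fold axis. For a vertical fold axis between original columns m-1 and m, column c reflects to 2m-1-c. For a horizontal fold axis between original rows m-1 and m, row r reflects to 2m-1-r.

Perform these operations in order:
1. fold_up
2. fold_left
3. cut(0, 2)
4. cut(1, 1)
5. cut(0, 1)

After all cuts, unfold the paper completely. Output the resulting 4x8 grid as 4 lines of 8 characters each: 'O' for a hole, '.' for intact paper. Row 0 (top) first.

Answer: .OO..OO.
.O....O.
.O....O.
.OO..OO.

Derivation:
Op 1 fold_up: fold axis h@2; visible region now rows[0,2) x cols[0,8) = 2x8
Op 2 fold_left: fold axis v@4; visible region now rows[0,2) x cols[0,4) = 2x4
Op 3 cut(0, 2): punch at orig (0,2); cuts so far [(0, 2)]; region rows[0,2) x cols[0,4) = 2x4
Op 4 cut(1, 1): punch at orig (1,1); cuts so far [(0, 2), (1, 1)]; region rows[0,2) x cols[0,4) = 2x4
Op 5 cut(0, 1): punch at orig (0,1); cuts so far [(0, 1), (0, 2), (1, 1)]; region rows[0,2) x cols[0,4) = 2x4
Unfold 1 (reflect across v@4): 6 holes -> [(0, 1), (0, 2), (0, 5), (0, 6), (1, 1), (1, 6)]
Unfold 2 (reflect across h@2): 12 holes -> [(0, 1), (0, 2), (0, 5), (0, 6), (1, 1), (1, 6), (2, 1), (2, 6), (3, 1), (3, 2), (3, 5), (3, 6)]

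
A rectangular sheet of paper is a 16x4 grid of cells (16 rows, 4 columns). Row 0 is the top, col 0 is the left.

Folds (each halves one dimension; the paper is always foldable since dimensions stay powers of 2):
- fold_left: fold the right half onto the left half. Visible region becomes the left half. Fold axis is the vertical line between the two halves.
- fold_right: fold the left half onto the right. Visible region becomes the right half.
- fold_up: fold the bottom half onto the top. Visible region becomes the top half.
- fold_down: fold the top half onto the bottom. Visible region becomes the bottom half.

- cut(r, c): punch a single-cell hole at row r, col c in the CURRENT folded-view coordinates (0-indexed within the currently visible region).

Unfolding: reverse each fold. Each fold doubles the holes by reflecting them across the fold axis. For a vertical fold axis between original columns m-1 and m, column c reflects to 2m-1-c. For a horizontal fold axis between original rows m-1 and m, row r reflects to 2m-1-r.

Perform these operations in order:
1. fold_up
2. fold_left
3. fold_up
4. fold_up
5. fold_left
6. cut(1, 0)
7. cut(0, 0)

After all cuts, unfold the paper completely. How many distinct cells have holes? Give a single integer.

Answer: 64

Derivation:
Op 1 fold_up: fold axis h@8; visible region now rows[0,8) x cols[0,4) = 8x4
Op 2 fold_left: fold axis v@2; visible region now rows[0,8) x cols[0,2) = 8x2
Op 3 fold_up: fold axis h@4; visible region now rows[0,4) x cols[0,2) = 4x2
Op 4 fold_up: fold axis h@2; visible region now rows[0,2) x cols[0,2) = 2x2
Op 5 fold_left: fold axis v@1; visible region now rows[0,2) x cols[0,1) = 2x1
Op 6 cut(1, 0): punch at orig (1,0); cuts so far [(1, 0)]; region rows[0,2) x cols[0,1) = 2x1
Op 7 cut(0, 0): punch at orig (0,0); cuts so far [(0, 0), (1, 0)]; region rows[0,2) x cols[0,1) = 2x1
Unfold 1 (reflect across v@1): 4 holes -> [(0, 0), (0, 1), (1, 0), (1, 1)]
Unfold 2 (reflect across h@2): 8 holes -> [(0, 0), (0, 1), (1, 0), (1, 1), (2, 0), (2, 1), (3, 0), (3, 1)]
Unfold 3 (reflect across h@4): 16 holes -> [(0, 0), (0, 1), (1, 0), (1, 1), (2, 0), (2, 1), (3, 0), (3, 1), (4, 0), (4, 1), (5, 0), (5, 1), (6, 0), (6, 1), (7, 0), (7, 1)]
Unfold 4 (reflect across v@2): 32 holes -> [(0, 0), (0, 1), (0, 2), (0, 3), (1, 0), (1, 1), (1, 2), (1, 3), (2, 0), (2, 1), (2, 2), (2, 3), (3, 0), (3, 1), (3, 2), (3, 3), (4, 0), (4, 1), (4, 2), (4, 3), (5, 0), (5, 1), (5, 2), (5, 3), (6, 0), (6, 1), (6, 2), (6, 3), (7, 0), (7, 1), (7, 2), (7, 3)]
Unfold 5 (reflect across h@8): 64 holes -> [(0, 0), (0, 1), (0, 2), (0, 3), (1, 0), (1, 1), (1, 2), (1, 3), (2, 0), (2, 1), (2, 2), (2, 3), (3, 0), (3, 1), (3, 2), (3, 3), (4, 0), (4, 1), (4, 2), (4, 3), (5, 0), (5, 1), (5, 2), (5, 3), (6, 0), (6, 1), (6, 2), (6, 3), (7, 0), (7, 1), (7, 2), (7, 3), (8, 0), (8, 1), (8, 2), (8, 3), (9, 0), (9, 1), (9, 2), (9, 3), (10, 0), (10, 1), (10, 2), (10, 3), (11, 0), (11, 1), (11, 2), (11, 3), (12, 0), (12, 1), (12, 2), (12, 3), (13, 0), (13, 1), (13, 2), (13, 3), (14, 0), (14, 1), (14, 2), (14, 3), (15, 0), (15, 1), (15, 2), (15, 3)]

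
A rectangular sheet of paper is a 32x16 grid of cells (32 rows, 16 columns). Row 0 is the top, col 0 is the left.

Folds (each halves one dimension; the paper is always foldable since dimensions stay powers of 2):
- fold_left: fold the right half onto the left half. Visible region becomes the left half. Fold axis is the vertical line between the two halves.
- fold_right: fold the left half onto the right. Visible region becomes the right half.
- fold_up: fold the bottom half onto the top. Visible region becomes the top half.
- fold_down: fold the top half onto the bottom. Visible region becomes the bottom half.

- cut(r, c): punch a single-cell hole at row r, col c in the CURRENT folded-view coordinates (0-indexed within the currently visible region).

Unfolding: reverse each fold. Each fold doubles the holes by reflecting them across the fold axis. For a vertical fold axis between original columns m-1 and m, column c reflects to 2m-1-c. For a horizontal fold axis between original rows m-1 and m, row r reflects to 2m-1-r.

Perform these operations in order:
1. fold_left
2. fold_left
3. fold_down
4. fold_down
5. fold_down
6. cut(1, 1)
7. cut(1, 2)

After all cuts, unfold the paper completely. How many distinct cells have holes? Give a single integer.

Answer: 64

Derivation:
Op 1 fold_left: fold axis v@8; visible region now rows[0,32) x cols[0,8) = 32x8
Op 2 fold_left: fold axis v@4; visible region now rows[0,32) x cols[0,4) = 32x4
Op 3 fold_down: fold axis h@16; visible region now rows[16,32) x cols[0,4) = 16x4
Op 4 fold_down: fold axis h@24; visible region now rows[24,32) x cols[0,4) = 8x4
Op 5 fold_down: fold axis h@28; visible region now rows[28,32) x cols[0,4) = 4x4
Op 6 cut(1, 1): punch at orig (29,1); cuts so far [(29, 1)]; region rows[28,32) x cols[0,4) = 4x4
Op 7 cut(1, 2): punch at orig (29,2); cuts so far [(29, 1), (29, 2)]; region rows[28,32) x cols[0,4) = 4x4
Unfold 1 (reflect across h@28): 4 holes -> [(26, 1), (26, 2), (29, 1), (29, 2)]
Unfold 2 (reflect across h@24): 8 holes -> [(18, 1), (18, 2), (21, 1), (21, 2), (26, 1), (26, 2), (29, 1), (29, 2)]
Unfold 3 (reflect across h@16): 16 holes -> [(2, 1), (2, 2), (5, 1), (5, 2), (10, 1), (10, 2), (13, 1), (13, 2), (18, 1), (18, 2), (21, 1), (21, 2), (26, 1), (26, 2), (29, 1), (29, 2)]
Unfold 4 (reflect across v@4): 32 holes -> [(2, 1), (2, 2), (2, 5), (2, 6), (5, 1), (5, 2), (5, 5), (5, 6), (10, 1), (10, 2), (10, 5), (10, 6), (13, 1), (13, 2), (13, 5), (13, 6), (18, 1), (18, 2), (18, 5), (18, 6), (21, 1), (21, 2), (21, 5), (21, 6), (26, 1), (26, 2), (26, 5), (26, 6), (29, 1), (29, 2), (29, 5), (29, 6)]
Unfold 5 (reflect across v@8): 64 holes -> [(2, 1), (2, 2), (2, 5), (2, 6), (2, 9), (2, 10), (2, 13), (2, 14), (5, 1), (5, 2), (5, 5), (5, 6), (5, 9), (5, 10), (5, 13), (5, 14), (10, 1), (10, 2), (10, 5), (10, 6), (10, 9), (10, 10), (10, 13), (10, 14), (13, 1), (13, 2), (13, 5), (13, 6), (13, 9), (13, 10), (13, 13), (13, 14), (18, 1), (18, 2), (18, 5), (18, 6), (18, 9), (18, 10), (18, 13), (18, 14), (21, 1), (21, 2), (21, 5), (21, 6), (21, 9), (21, 10), (21, 13), (21, 14), (26, 1), (26, 2), (26, 5), (26, 6), (26, 9), (26, 10), (26, 13), (26, 14), (29, 1), (29, 2), (29, 5), (29, 6), (29, 9), (29, 10), (29, 13), (29, 14)]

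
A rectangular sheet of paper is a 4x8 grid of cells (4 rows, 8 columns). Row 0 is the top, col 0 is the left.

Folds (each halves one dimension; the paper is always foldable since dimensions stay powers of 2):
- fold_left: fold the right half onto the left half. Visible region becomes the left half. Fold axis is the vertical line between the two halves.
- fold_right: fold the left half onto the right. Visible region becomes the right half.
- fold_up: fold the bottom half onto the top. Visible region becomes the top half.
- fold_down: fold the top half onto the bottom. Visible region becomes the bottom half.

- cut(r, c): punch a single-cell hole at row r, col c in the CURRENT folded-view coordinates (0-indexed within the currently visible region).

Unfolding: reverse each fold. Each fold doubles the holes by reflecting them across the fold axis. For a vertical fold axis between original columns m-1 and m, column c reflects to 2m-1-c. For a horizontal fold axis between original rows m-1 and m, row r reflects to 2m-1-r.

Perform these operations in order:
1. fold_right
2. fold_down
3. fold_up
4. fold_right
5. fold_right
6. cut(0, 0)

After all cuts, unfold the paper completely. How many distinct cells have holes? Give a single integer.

Op 1 fold_right: fold axis v@4; visible region now rows[0,4) x cols[4,8) = 4x4
Op 2 fold_down: fold axis h@2; visible region now rows[2,4) x cols[4,8) = 2x4
Op 3 fold_up: fold axis h@3; visible region now rows[2,3) x cols[4,8) = 1x4
Op 4 fold_right: fold axis v@6; visible region now rows[2,3) x cols[6,8) = 1x2
Op 5 fold_right: fold axis v@7; visible region now rows[2,3) x cols[7,8) = 1x1
Op 6 cut(0, 0): punch at orig (2,7); cuts so far [(2, 7)]; region rows[2,3) x cols[7,8) = 1x1
Unfold 1 (reflect across v@7): 2 holes -> [(2, 6), (2, 7)]
Unfold 2 (reflect across v@6): 4 holes -> [(2, 4), (2, 5), (2, 6), (2, 7)]
Unfold 3 (reflect across h@3): 8 holes -> [(2, 4), (2, 5), (2, 6), (2, 7), (3, 4), (3, 5), (3, 6), (3, 7)]
Unfold 4 (reflect across h@2): 16 holes -> [(0, 4), (0, 5), (0, 6), (0, 7), (1, 4), (1, 5), (1, 6), (1, 7), (2, 4), (2, 5), (2, 6), (2, 7), (3, 4), (3, 5), (3, 6), (3, 7)]
Unfold 5 (reflect across v@4): 32 holes -> [(0, 0), (0, 1), (0, 2), (0, 3), (0, 4), (0, 5), (0, 6), (0, 7), (1, 0), (1, 1), (1, 2), (1, 3), (1, 4), (1, 5), (1, 6), (1, 7), (2, 0), (2, 1), (2, 2), (2, 3), (2, 4), (2, 5), (2, 6), (2, 7), (3, 0), (3, 1), (3, 2), (3, 3), (3, 4), (3, 5), (3, 6), (3, 7)]

Answer: 32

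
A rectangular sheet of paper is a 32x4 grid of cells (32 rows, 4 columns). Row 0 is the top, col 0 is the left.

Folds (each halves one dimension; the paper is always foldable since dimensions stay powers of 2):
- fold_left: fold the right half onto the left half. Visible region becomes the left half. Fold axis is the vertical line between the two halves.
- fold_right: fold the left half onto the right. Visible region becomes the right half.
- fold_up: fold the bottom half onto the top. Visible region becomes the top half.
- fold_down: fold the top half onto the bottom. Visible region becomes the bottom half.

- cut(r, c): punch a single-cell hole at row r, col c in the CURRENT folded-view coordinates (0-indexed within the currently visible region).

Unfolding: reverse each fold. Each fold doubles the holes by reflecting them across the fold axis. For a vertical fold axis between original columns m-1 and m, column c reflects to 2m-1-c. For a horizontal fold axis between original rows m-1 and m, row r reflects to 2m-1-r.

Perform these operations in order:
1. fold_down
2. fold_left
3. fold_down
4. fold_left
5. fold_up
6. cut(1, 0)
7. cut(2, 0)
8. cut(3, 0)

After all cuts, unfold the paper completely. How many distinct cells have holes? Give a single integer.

Op 1 fold_down: fold axis h@16; visible region now rows[16,32) x cols[0,4) = 16x4
Op 2 fold_left: fold axis v@2; visible region now rows[16,32) x cols[0,2) = 16x2
Op 3 fold_down: fold axis h@24; visible region now rows[24,32) x cols[0,2) = 8x2
Op 4 fold_left: fold axis v@1; visible region now rows[24,32) x cols[0,1) = 8x1
Op 5 fold_up: fold axis h@28; visible region now rows[24,28) x cols[0,1) = 4x1
Op 6 cut(1, 0): punch at orig (25,0); cuts so far [(25, 0)]; region rows[24,28) x cols[0,1) = 4x1
Op 7 cut(2, 0): punch at orig (26,0); cuts so far [(25, 0), (26, 0)]; region rows[24,28) x cols[0,1) = 4x1
Op 8 cut(3, 0): punch at orig (27,0); cuts so far [(25, 0), (26, 0), (27, 0)]; region rows[24,28) x cols[0,1) = 4x1
Unfold 1 (reflect across h@28): 6 holes -> [(25, 0), (26, 0), (27, 0), (28, 0), (29, 0), (30, 0)]
Unfold 2 (reflect across v@1): 12 holes -> [(25, 0), (25, 1), (26, 0), (26, 1), (27, 0), (27, 1), (28, 0), (28, 1), (29, 0), (29, 1), (30, 0), (30, 1)]
Unfold 3 (reflect across h@24): 24 holes -> [(17, 0), (17, 1), (18, 0), (18, 1), (19, 0), (19, 1), (20, 0), (20, 1), (21, 0), (21, 1), (22, 0), (22, 1), (25, 0), (25, 1), (26, 0), (26, 1), (27, 0), (27, 1), (28, 0), (28, 1), (29, 0), (29, 1), (30, 0), (30, 1)]
Unfold 4 (reflect across v@2): 48 holes -> [(17, 0), (17, 1), (17, 2), (17, 3), (18, 0), (18, 1), (18, 2), (18, 3), (19, 0), (19, 1), (19, 2), (19, 3), (20, 0), (20, 1), (20, 2), (20, 3), (21, 0), (21, 1), (21, 2), (21, 3), (22, 0), (22, 1), (22, 2), (22, 3), (25, 0), (25, 1), (25, 2), (25, 3), (26, 0), (26, 1), (26, 2), (26, 3), (27, 0), (27, 1), (27, 2), (27, 3), (28, 0), (28, 1), (28, 2), (28, 3), (29, 0), (29, 1), (29, 2), (29, 3), (30, 0), (30, 1), (30, 2), (30, 3)]
Unfold 5 (reflect across h@16): 96 holes -> [(1, 0), (1, 1), (1, 2), (1, 3), (2, 0), (2, 1), (2, 2), (2, 3), (3, 0), (3, 1), (3, 2), (3, 3), (4, 0), (4, 1), (4, 2), (4, 3), (5, 0), (5, 1), (5, 2), (5, 3), (6, 0), (6, 1), (6, 2), (6, 3), (9, 0), (9, 1), (9, 2), (9, 3), (10, 0), (10, 1), (10, 2), (10, 3), (11, 0), (11, 1), (11, 2), (11, 3), (12, 0), (12, 1), (12, 2), (12, 3), (13, 0), (13, 1), (13, 2), (13, 3), (14, 0), (14, 1), (14, 2), (14, 3), (17, 0), (17, 1), (17, 2), (17, 3), (18, 0), (18, 1), (18, 2), (18, 3), (19, 0), (19, 1), (19, 2), (19, 3), (20, 0), (20, 1), (20, 2), (20, 3), (21, 0), (21, 1), (21, 2), (21, 3), (22, 0), (22, 1), (22, 2), (22, 3), (25, 0), (25, 1), (25, 2), (25, 3), (26, 0), (26, 1), (26, 2), (26, 3), (27, 0), (27, 1), (27, 2), (27, 3), (28, 0), (28, 1), (28, 2), (28, 3), (29, 0), (29, 1), (29, 2), (29, 3), (30, 0), (30, 1), (30, 2), (30, 3)]

Answer: 96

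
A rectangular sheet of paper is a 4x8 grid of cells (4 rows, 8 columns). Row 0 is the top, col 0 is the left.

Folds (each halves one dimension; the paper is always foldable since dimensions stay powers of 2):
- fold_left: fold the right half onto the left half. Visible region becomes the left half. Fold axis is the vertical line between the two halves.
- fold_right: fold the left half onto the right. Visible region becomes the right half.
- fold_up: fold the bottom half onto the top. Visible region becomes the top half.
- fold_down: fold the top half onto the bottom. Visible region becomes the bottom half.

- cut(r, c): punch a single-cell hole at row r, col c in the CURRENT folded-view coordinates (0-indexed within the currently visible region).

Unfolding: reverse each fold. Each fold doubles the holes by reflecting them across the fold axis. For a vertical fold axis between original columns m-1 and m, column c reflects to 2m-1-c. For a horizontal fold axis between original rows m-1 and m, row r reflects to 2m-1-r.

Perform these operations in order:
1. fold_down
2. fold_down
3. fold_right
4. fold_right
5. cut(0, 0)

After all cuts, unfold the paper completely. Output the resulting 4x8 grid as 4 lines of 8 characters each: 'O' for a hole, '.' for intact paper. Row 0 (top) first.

Answer: .OO..OO.
.OO..OO.
.OO..OO.
.OO..OO.

Derivation:
Op 1 fold_down: fold axis h@2; visible region now rows[2,4) x cols[0,8) = 2x8
Op 2 fold_down: fold axis h@3; visible region now rows[3,4) x cols[0,8) = 1x8
Op 3 fold_right: fold axis v@4; visible region now rows[3,4) x cols[4,8) = 1x4
Op 4 fold_right: fold axis v@6; visible region now rows[3,4) x cols[6,8) = 1x2
Op 5 cut(0, 0): punch at orig (3,6); cuts so far [(3, 6)]; region rows[3,4) x cols[6,8) = 1x2
Unfold 1 (reflect across v@6): 2 holes -> [(3, 5), (3, 6)]
Unfold 2 (reflect across v@4): 4 holes -> [(3, 1), (3, 2), (3, 5), (3, 6)]
Unfold 3 (reflect across h@3): 8 holes -> [(2, 1), (2, 2), (2, 5), (2, 6), (3, 1), (3, 2), (3, 5), (3, 6)]
Unfold 4 (reflect across h@2): 16 holes -> [(0, 1), (0, 2), (0, 5), (0, 6), (1, 1), (1, 2), (1, 5), (1, 6), (2, 1), (2, 2), (2, 5), (2, 6), (3, 1), (3, 2), (3, 5), (3, 6)]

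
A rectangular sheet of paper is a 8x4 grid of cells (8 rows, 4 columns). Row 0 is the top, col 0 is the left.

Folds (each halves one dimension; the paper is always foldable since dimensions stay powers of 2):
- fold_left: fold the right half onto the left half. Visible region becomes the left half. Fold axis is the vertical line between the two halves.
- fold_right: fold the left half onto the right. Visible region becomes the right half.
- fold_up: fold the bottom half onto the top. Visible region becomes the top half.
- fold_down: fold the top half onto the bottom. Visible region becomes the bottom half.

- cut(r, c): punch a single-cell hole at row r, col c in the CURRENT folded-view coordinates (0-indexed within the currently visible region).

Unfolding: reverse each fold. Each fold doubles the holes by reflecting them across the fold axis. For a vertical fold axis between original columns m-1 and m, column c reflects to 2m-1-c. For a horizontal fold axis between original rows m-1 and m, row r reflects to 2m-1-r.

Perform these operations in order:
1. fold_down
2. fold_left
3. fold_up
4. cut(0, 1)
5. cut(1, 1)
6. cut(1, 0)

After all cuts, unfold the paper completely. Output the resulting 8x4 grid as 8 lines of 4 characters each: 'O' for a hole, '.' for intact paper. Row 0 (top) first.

Answer: .OO.
OOOO
OOOO
.OO.
.OO.
OOOO
OOOO
.OO.

Derivation:
Op 1 fold_down: fold axis h@4; visible region now rows[4,8) x cols[0,4) = 4x4
Op 2 fold_left: fold axis v@2; visible region now rows[4,8) x cols[0,2) = 4x2
Op 3 fold_up: fold axis h@6; visible region now rows[4,6) x cols[0,2) = 2x2
Op 4 cut(0, 1): punch at orig (4,1); cuts so far [(4, 1)]; region rows[4,6) x cols[0,2) = 2x2
Op 5 cut(1, 1): punch at orig (5,1); cuts so far [(4, 1), (5, 1)]; region rows[4,6) x cols[0,2) = 2x2
Op 6 cut(1, 0): punch at orig (5,0); cuts so far [(4, 1), (5, 0), (5, 1)]; region rows[4,6) x cols[0,2) = 2x2
Unfold 1 (reflect across h@6): 6 holes -> [(4, 1), (5, 0), (5, 1), (6, 0), (6, 1), (7, 1)]
Unfold 2 (reflect across v@2): 12 holes -> [(4, 1), (4, 2), (5, 0), (5, 1), (5, 2), (5, 3), (6, 0), (6, 1), (6, 2), (6, 3), (7, 1), (7, 2)]
Unfold 3 (reflect across h@4): 24 holes -> [(0, 1), (0, 2), (1, 0), (1, 1), (1, 2), (1, 3), (2, 0), (2, 1), (2, 2), (2, 3), (3, 1), (3, 2), (4, 1), (4, 2), (5, 0), (5, 1), (5, 2), (5, 3), (6, 0), (6, 1), (6, 2), (6, 3), (7, 1), (7, 2)]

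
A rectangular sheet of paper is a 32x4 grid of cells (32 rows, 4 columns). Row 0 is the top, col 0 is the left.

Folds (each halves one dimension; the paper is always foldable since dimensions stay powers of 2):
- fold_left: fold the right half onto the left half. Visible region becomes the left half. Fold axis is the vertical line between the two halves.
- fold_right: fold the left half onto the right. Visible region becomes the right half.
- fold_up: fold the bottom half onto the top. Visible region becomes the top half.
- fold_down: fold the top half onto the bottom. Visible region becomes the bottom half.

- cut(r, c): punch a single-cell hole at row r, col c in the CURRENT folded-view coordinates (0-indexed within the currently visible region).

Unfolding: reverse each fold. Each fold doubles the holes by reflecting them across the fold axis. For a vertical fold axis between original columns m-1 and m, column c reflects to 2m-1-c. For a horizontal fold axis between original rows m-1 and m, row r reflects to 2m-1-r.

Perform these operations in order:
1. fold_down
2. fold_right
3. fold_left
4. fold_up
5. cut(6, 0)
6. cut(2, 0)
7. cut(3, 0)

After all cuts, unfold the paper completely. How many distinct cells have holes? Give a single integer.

Op 1 fold_down: fold axis h@16; visible region now rows[16,32) x cols[0,4) = 16x4
Op 2 fold_right: fold axis v@2; visible region now rows[16,32) x cols[2,4) = 16x2
Op 3 fold_left: fold axis v@3; visible region now rows[16,32) x cols[2,3) = 16x1
Op 4 fold_up: fold axis h@24; visible region now rows[16,24) x cols[2,3) = 8x1
Op 5 cut(6, 0): punch at orig (22,2); cuts so far [(22, 2)]; region rows[16,24) x cols[2,3) = 8x1
Op 6 cut(2, 0): punch at orig (18,2); cuts so far [(18, 2), (22, 2)]; region rows[16,24) x cols[2,3) = 8x1
Op 7 cut(3, 0): punch at orig (19,2); cuts so far [(18, 2), (19, 2), (22, 2)]; region rows[16,24) x cols[2,3) = 8x1
Unfold 1 (reflect across h@24): 6 holes -> [(18, 2), (19, 2), (22, 2), (25, 2), (28, 2), (29, 2)]
Unfold 2 (reflect across v@3): 12 holes -> [(18, 2), (18, 3), (19, 2), (19, 3), (22, 2), (22, 3), (25, 2), (25, 3), (28, 2), (28, 3), (29, 2), (29, 3)]
Unfold 3 (reflect across v@2): 24 holes -> [(18, 0), (18, 1), (18, 2), (18, 3), (19, 0), (19, 1), (19, 2), (19, 3), (22, 0), (22, 1), (22, 2), (22, 3), (25, 0), (25, 1), (25, 2), (25, 3), (28, 0), (28, 1), (28, 2), (28, 3), (29, 0), (29, 1), (29, 2), (29, 3)]
Unfold 4 (reflect across h@16): 48 holes -> [(2, 0), (2, 1), (2, 2), (2, 3), (3, 0), (3, 1), (3, 2), (3, 3), (6, 0), (6, 1), (6, 2), (6, 3), (9, 0), (9, 1), (9, 2), (9, 3), (12, 0), (12, 1), (12, 2), (12, 3), (13, 0), (13, 1), (13, 2), (13, 3), (18, 0), (18, 1), (18, 2), (18, 3), (19, 0), (19, 1), (19, 2), (19, 3), (22, 0), (22, 1), (22, 2), (22, 3), (25, 0), (25, 1), (25, 2), (25, 3), (28, 0), (28, 1), (28, 2), (28, 3), (29, 0), (29, 1), (29, 2), (29, 3)]

Answer: 48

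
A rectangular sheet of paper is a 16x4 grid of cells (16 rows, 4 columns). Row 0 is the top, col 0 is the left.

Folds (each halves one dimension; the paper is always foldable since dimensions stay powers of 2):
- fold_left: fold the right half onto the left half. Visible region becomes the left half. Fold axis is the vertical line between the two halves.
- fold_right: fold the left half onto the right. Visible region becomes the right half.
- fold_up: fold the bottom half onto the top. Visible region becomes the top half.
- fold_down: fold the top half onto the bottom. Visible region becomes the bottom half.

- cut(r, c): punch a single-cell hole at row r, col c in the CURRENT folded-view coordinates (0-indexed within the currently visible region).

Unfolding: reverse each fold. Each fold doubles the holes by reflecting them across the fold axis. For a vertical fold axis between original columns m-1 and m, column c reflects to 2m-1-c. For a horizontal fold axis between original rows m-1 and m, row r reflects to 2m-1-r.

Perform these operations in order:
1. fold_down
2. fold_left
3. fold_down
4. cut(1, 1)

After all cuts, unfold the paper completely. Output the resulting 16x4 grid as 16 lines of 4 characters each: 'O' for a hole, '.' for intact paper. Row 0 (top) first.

Answer: ....
....
.OO.
....
....
.OO.
....
....
....
....
.OO.
....
....
.OO.
....
....

Derivation:
Op 1 fold_down: fold axis h@8; visible region now rows[8,16) x cols[0,4) = 8x4
Op 2 fold_left: fold axis v@2; visible region now rows[8,16) x cols[0,2) = 8x2
Op 3 fold_down: fold axis h@12; visible region now rows[12,16) x cols[0,2) = 4x2
Op 4 cut(1, 1): punch at orig (13,1); cuts so far [(13, 1)]; region rows[12,16) x cols[0,2) = 4x2
Unfold 1 (reflect across h@12): 2 holes -> [(10, 1), (13, 1)]
Unfold 2 (reflect across v@2): 4 holes -> [(10, 1), (10, 2), (13, 1), (13, 2)]
Unfold 3 (reflect across h@8): 8 holes -> [(2, 1), (2, 2), (5, 1), (5, 2), (10, 1), (10, 2), (13, 1), (13, 2)]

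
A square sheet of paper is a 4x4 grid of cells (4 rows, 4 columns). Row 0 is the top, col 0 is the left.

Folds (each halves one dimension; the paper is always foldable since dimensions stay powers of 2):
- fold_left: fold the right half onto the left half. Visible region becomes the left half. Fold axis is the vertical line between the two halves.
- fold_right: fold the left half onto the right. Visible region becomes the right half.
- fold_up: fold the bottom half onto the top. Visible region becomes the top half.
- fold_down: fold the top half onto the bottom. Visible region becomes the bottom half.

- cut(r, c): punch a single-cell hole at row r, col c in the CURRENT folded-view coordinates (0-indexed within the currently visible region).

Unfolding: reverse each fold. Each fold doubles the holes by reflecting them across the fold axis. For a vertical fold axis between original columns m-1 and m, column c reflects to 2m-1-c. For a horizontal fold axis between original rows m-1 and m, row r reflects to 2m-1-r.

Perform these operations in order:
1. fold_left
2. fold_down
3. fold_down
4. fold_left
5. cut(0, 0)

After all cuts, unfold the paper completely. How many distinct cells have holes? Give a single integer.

Answer: 16

Derivation:
Op 1 fold_left: fold axis v@2; visible region now rows[0,4) x cols[0,2) = 4x2
Op 2 fold_down: fold axis h@2; visible region now rows[2,4) x cols[0,2) = 2x2
Op 3 fold_down: fold axis h@3; visible region now rows[3,4) x cols[0,2) = 1x2
Op 4 fold_left: fold axis v@1; visible region now rows[3,4) x cols[0,1) = 1x1
Op 5 cut(0, 0): punch at orig (3,0); cuts so far [(3, 0)]; region rows[3,4) x cols[0,1) = 1x1
Unfold 1 (reflect across v@1): 2 holes -> [(3, 0), (3, 1)]
Unfold 2 (reflect across h@3): 4 holes -> [(2, 0), (2, 1), (3, 0), (3, 1)]
Unfold 3 (reflect across h@2): 8 holes -> [(0, 0), (0, 1), (1, 0), (1, 1), (2, 0), (2, 1), (3, 0), (3, 1)]
Unfold 4 (reflect across v@2): 16 holes -> [(0, 0), (0, 1), (0, 2), (0, 3), (1, 0), (1, 1), (1, 2), (1, 3), (2, 0), (2, 1), (2, 2), (2, 3), (3, 0), (3, 1), (3, 2), (3, 3)]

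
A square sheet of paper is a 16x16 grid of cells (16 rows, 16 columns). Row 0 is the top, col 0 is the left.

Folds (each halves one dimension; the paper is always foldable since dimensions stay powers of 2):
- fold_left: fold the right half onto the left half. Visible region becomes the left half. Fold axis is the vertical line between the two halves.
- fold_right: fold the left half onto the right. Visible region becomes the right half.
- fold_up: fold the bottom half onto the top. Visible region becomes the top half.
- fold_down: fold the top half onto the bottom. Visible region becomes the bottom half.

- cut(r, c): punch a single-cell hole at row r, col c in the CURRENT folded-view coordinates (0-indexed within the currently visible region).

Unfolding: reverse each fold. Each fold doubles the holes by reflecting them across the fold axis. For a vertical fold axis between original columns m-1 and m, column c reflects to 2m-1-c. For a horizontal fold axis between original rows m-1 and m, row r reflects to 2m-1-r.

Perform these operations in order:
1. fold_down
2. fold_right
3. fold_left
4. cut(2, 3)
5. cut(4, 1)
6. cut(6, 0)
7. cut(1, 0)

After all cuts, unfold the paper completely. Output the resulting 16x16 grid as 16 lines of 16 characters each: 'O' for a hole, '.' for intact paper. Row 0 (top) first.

Answer: ................
O......OO......O
................
.O....O..O....O.
................
...OO......OO...
O......OO......O
................
................
O......OO......O
...OO......OO...
................
.O....O..O....O.
................
O......OO......O
................

Derivation:
Op 1 fold_down: fold axis h@8; visible region now rows[8,16) x cols[0,16) = 8x16
Op 2 fold_right: fold axis v@8; visible region now rows[8,16) x cols[8,16) = 8x8
Op 3 fold_left: fold axis v@12; visible region now rows[8,16) x cols[8,12) = 8x4
Op 4 cut(2, 3): punch at orig (10,11); cuts so far [(10, 11)]; region rows[8,16) x cols[8,12) = 8x4
Op 5 cut(4, 1): punch at orig (12,9); cuts so far [(10, 11), (12, 9)]; region rows[8,16) x cols[8,12) = 8x4
Op 6 cut(6, 0): punch at orig (14,8); cuts so far [(10, 11), (12, 9), (14, 8)]; region rows[8,16) x cols[8,12) = 8x4
Op 7 cut(1, 0): punch at orig (9,8); cuts so far [(9, 8), (10, 11), (12, 9), (14, 8)]; region rows[8,16) x cols[8,12) = 8x4
Unfold 1 (reflect across v@12): 8 holes -> [(9, 8), (9, 15), (10, 11), (10, 12), (12, 9), (12, 14), (14, 8), (14, 15)]
Unfold 2 (reflect across v@8): 16 holes -> [(9, 0), (9, 7), (9, 8), (9, 15), (10, 3), (10, 4), (10, 11), (10, 12), (12, 1), (12, 6), (12, 9), (12, 14), (14, 0), (14, 7), (14, 8), (14, 15)]
Unfold 3 (reflect across h@8): 32 holes -> [(1, 0), (1, 7), (1, 8), (1, 15), (3, 1), (3, 6), (3, 9), (3, 14), (5, 3), (5, 4), (5, 11), (5, 12), (6, 0), (6, 7), (6, 8), (6, 15), (9, 0), (9, 7), (9, 8), (9, 15), (10, 3), (10, 4), (10, 11), (10, 12), (12, 1), (12, 6), (12, 9), (12, 14), (14, 0), (14, 7), (14, 8), (14, 15)]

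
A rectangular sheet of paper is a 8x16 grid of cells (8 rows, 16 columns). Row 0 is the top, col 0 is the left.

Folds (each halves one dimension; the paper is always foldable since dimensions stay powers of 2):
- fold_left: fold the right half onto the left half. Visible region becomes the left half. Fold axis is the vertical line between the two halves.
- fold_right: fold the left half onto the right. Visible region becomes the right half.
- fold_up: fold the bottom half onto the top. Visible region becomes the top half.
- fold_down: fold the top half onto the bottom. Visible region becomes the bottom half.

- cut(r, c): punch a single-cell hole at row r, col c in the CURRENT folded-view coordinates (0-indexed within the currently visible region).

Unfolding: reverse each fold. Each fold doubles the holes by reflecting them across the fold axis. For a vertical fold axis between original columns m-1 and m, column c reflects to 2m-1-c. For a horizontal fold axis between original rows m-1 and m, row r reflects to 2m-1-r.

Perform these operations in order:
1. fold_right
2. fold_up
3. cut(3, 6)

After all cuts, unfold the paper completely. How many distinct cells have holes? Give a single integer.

Op 1 fold_right: fold axis v@8; visible region now rows[0,8) x cols[8,16) = 8x8
Op 2 fold_up: fold axis h@4; visible region now rows[0,4) x cols[8,16) = 4x8
Op 3 cut(3, 6): punch at orig (3,14); cuts so far [(3, 14)]; region rows[0,4) x cols[8,16) = 4x8
Unfold 1 (reflect across h@4): 2 holes -> [(3, 14), (4, 14)]
Unfold 2 (reflect across v@8): 4 holes -> [(3, 1), (3, 14), (4, 1), (4, 14)]

Answer: 4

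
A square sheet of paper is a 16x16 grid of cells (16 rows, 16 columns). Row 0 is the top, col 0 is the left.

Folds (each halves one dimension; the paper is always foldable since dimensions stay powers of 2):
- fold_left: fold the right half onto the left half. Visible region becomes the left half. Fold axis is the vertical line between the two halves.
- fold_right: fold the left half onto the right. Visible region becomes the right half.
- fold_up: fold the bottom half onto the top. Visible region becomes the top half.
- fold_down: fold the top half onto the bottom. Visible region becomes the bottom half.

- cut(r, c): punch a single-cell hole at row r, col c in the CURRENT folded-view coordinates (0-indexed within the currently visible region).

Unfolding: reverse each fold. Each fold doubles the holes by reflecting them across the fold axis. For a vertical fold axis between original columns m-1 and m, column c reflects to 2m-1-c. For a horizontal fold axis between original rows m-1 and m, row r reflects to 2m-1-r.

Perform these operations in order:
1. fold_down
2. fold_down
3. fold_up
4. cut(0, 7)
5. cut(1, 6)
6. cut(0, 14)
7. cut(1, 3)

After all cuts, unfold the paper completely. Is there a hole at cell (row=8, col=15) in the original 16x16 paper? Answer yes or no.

Op 1 fold_down: fold axis h@8; visible region now rows[8,16) x cols[0,16) = 8x16
Op 2 fold_down: fold axis h@12; visible region now rows[12,16) x cols[0,16) = 4x16
Op 3 fold_up: fold axis h@14; visible region now rows[12,14) x cols[0,16) = 2x16
Op 4 cut(0, 7): punch at orig (12,7); cuts so far [(12, 7)]; region rows[12,14) x cols[0,16) = 2x16
Op 5 cut(1, 6): punch at orig (13,6); cuts so far [(12, 7), (13, 6)]; region rows[12,14) x cols[0,16) = 2x16
Op 6 cut(0, 14): punch at orig (12,14); cuts so far [(12, 7), (12, 14), (13, 6)]; region rows[12,14) x cols[0,16) = 2x16
Op 7 cut(1, 3): punch at orig (13,3); cuts so far [(12, 7), (12, 14), (13, 3), (13, 6)]; region rows[12,14) x cols[0,16) = 2x16
Unfold 1 (reflect across h@14): 8 holes -> [(12, 7), (12, 14), (13, 3), (13, 6), (14, 3), (14, 6), (15, 7), (15, 14)]
Unfold 2 (reflect across h@12): 16 holes -> [(8, 7), (8, 14), (9, 3), (9, 6), (10, 3), (10, 6), (11, 7), (11, 14), (12, 7), (12, 14), (13, 3), (13, 6), (14, 3), (14, 6), (15, 7), (15, 14)]
Unfold 3 (reflect across h@8): 32 holes -> [(0, 7), (0, 14), (1, 3), (1, 6), (2, 3), (2, 6), (3, 7), (3, 14), (4, 7), (4, 14), (5, 3), (5, 6), (6, 3), (6, 6), (7, 7), (7, 14), (8, 7), (8, 14), (9, 3), (9, 6), (10, 3), (10, 6), (11, 7), (11, 14), (12, 7), (12, 14), (13, 3), (13, 6), (14, 3), (14, 6), (15, 7), (15, 14)]
Holes: [(0, 7), (0, 14), (1, 3), (1, 6), (2, 3), (2, 6), (3, 7), (3, 14), (4, 7), (4, 14), (5, 3), (5, 6), (6, 3), (6, 6), (7, 7), (7, 14), (8, 7), (8, 14), (9, 3), (9, 6), (10, 3), (10, 6), (11, 7), (11, 14), (12, 7), (12, 14), (13, 3), (13, 6), (14, 3), (14, 6), (15, 7), (15, 14)]

Answer: no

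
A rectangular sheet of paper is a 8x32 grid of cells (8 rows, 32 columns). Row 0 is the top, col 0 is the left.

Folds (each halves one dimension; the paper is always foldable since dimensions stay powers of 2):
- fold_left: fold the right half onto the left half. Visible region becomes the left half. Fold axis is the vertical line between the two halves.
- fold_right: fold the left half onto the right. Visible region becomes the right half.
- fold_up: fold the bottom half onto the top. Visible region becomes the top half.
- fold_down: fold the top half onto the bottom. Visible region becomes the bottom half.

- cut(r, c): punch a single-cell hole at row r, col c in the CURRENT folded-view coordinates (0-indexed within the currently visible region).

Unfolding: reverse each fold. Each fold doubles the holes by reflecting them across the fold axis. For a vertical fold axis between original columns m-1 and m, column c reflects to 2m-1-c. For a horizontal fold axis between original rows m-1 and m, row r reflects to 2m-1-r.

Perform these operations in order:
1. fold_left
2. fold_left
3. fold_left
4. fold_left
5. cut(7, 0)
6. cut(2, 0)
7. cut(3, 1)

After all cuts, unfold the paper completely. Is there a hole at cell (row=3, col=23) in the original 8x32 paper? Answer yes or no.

Op 1 fold_left: fold axis v@16; visible region now rows[0,8) x cols[0,16) = 8x16
Op 2 fold_left: fold axis v@8; visible region now rows[0,8) x cols[0,8) = 8x8
Op 3 fold_left: fold axis v@4; visible region now rows[0,8) x cols[0,4) = 8x4
Op 4 fold_left: fold axis v@2; visible region now rows[0,8) x cols[0,2) = 8x2
Op 5 cut(7, 0): punch at orig (7,0); cuts so far [(7, 0)]; region rows[0,8) x cols[0,2) = 8x2
Op 6 cut(2, 0): punch at orig (2,0); cuts so far [(2, 0), (7, 0)]; region rows[0,8) x cols[0,2) = 8x2
Op 7 cut(3, 1): punch at orig (3,1); cuts so far [(2, 0), (3, 1), (7, 0)]; region rows[0,8) x cols[0,2) = 8x2
Unfold 1 (reflect across v@2): 6 holes -> [(2, 0), (2, 3), (3, 1), (3, 2), (7, 0), (7, 3)]
Unfold 2 (reflect across v@4): 12 holes -> [(2, 0), (2, 3), (2, 4), (2, 7), (3, 1), (3, 2), (3, 5), (3, 6), (7, 0), (7, 3), (7, 4), (7, 7)]
Unfold 3 (reflect across v@8): 24 holes -> [(2, 0), (2, 3), (2, 4), (2, 7), (2, 8), (2, 11), (2, 12), (2, 15), (3, 1), (3, 2), (3, 5), (3, 6), (3, 9), (3, 10), (3, 13), (3, 14), (7, 0), (7, 3), (7, 4), (7, 7), (7, 8), (7, 11), (7, 12), (7, 15)]
Unfold 4 (reflect across v@16): 48 holes -> [(2, 0), (2, 3), (2, 4), (2, 7), (2, 8), (2, 11), (2, 12), (2, 15), (2, 16), (2, 19), (2, 20), (2, 23), (2, 24), (2, 27), (2, 28), (2, 31), (3, 1), (3, 2), (3, 5), (3, 6), (3, 9), (3, 10), (3, 13), (3, 14), (3, 17), (3, 18), (3, 21), (3, 22), (3, 25), (3, 26), (3, 29), (3, 30), (7, 0), (7, 3), (7, 4), (7, 7), (7, 8), (7, 11), (7, 12), (7, 15), (7, 16), (7, 19), (7, 20), (7, 23), (7, 24), (7, 27), (7, 28), (7, 31)]
Holes: [(2, 0), (2, 3), (2, 4), (2, 7), (2, 8), (2, 11), (2, 12), (2, 15), (2, 16), (2, 19), (2, 20), (2, 23), (2, 24), (2, 27), (2, 28), (2, 31), (3, 1), (3, 2), (3, 5), (3, 6), (3, 9), (3, 10), (3, 13), (3, 14), (3, 17), (3, 18), (3, 21), (3, 22), (3, 25), (3, 26), (3, 29), (3, 30), (7, 0), (7, 3), (7, 4), (7, 7), (7, 8), (7, 11), (7, 12), (7, 15), (7, 16), (7, 19), (7, 20), (7, 23), (7, 24), (7, 27), (7, 28), (7, 31)]

Answer: no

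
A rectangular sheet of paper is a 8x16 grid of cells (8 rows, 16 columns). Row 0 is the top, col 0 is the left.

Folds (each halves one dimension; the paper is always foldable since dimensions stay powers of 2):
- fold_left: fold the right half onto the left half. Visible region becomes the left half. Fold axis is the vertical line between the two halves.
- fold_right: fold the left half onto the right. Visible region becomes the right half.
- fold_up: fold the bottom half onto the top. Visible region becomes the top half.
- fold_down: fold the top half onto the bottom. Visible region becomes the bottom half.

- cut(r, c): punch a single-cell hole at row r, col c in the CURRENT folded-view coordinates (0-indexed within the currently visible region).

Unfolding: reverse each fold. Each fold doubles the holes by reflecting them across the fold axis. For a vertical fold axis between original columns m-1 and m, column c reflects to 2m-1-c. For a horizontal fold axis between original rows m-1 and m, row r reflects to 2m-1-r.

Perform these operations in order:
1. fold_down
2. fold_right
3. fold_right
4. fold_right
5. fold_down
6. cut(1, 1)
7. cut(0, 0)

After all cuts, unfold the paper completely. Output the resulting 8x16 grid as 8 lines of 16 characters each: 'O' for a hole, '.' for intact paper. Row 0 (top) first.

Op 1 fold_down: fold axis h@4; visible region now rows[4,8) x cols[0,16) = 4x16
Op 2 fold_right: fold axis v@8; visible region now rows[4,8) x cols[8,16) = 4x8
Op 3 fold_right: fold axis v@12; visible region now rows[4,8) x cols[12,16) = 4x4
Op 4 fold_right: fold axis v@14; visible region now rows[4,8) x cols[14,16) = 4x2
Op 5 fold_down: fold axis h@6; visible region now rows[6,8) x cols[14,16) = 2x2
Op 6 cut(1, 1): punch at orig (7,15); cuts so far [(7, 15)]; region rows[6,8) x cols[14,16) = 2x2
Op 7 cut(0, 0): punch at orig (6,14); cuts so far [(6, 14), (7, 15)]; region rows[6,8) x cols[14,16) = 2x2
Unfold 1 (reflect across h@6): 4 holes -> [(4, 15), (5, 14), (6, 14), (7, 15)]
Unfold 2 (reflect across v@14): 8 holes -> [(4, 12), (4, 15), (5, 13), (5, 14), (6, 13), (6, 14), (7, 12), (7, 15)]
Unfold 3 (reflect across v@12): 16 holes -> [(4, 8), (4, 11), (4, 12), (4, 15), (5, 9), (5, 10), (5, 13), (5, 14), (6, 9), (6, 10), (6, 13), (6, 14), (7, 8), (7, 11), (7, 12), (7, 15)]
Unfold 4 (reflect across v@8): 32 holes -> [(4, 0), (4, 3), (4, 4), (4, 7), (4, 8), (4, 11), (4, 12), (4, 15), (5, 1), (5, 2), (5, 5), (5, 6), (5, 9), (5, 10), (5, 13), (5, 14), (6, 1), (6, 2), (6, 5), (6, 6), (6, 9), (6, 10), (6, 13), (6, 14), (7, 0), (7, 3), (7, 4), (7, 7), (7, 8), (7, 11), (7, 12), (7, 15)]
Unfold 5 (reflect across h@4): 64 holes -> [(0, 0), (0, 3), (0, 4), (0, 7), (0, 8), (0, 11), (0, 12), (0, 15), (1, 1), (1, 2), (1, 5), (1, 6), (1, 9), (1, 10), (1, 13), (1, 14), (2, 1), (2, 2), (2, 5), (2, 6), (2, 9), (2, 10), (2, 13), (2, 14), (3, 0), (3, 3), (3, 4), (3, 7), (3, 8), (3, 11), (3, 12), (3, 15), (4, 0), (4, 3), (4, 4), (4, 7), (4, 8), (4, 11), (4, 12), (4, 15), (5, 1), (5, 2), (5, 5), (5, 6), (5, 9), (5, 10), (5, 13), (5, 14), (6, 1), (6, 2), (6, 5), (6, 6), (6, 9), (6, 10), (6, 13), (6, 14), (7, 0), (7, 3), (7, 4), (7, 7), (7, 8), (7, 11), (7, 12), (7, 15)]

Answer: O..OO..OO..OO..O
.OO..OO..OO..OO.
.OO..OO..OO..OO.
O..OO..OO..OO..O
O..OO..OO..OO..O
.OO..OO..OO..OO.
.OO..OO..OO..OO.
O..OO..OO..OO..O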